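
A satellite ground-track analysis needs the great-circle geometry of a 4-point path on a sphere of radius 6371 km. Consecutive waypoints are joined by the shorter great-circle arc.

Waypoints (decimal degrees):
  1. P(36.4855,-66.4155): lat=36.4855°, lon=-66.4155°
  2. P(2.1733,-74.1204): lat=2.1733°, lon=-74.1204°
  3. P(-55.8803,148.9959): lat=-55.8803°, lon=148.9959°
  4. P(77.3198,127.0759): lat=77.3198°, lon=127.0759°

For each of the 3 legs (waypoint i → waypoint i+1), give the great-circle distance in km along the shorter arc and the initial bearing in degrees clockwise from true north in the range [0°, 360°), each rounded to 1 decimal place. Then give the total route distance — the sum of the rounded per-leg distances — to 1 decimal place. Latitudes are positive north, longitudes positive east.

Leg 1: φ1=0.6367921, φ2=0.0379312, Δφ=-0.5988609, Δλ=-0.1344759 rad; a=sin²(Δφ/2)+cosφ1·cosφ2·sin²(Δλ/2)=0.0906376421; c=2·atan2(√a, √(1-a))=0.611609867; dist=6371·c=3896.566 ≈ 3896.6 km; running total=3896.6 km
Leg 1 bearing: y=sinΔλ·cosφ2=-0.13397450, x=cosφ1·sinφ2-sinφ1·cosφ2·cosΔλ=-0.55833742; θ=atan2(y, x)=-166.5068° <0 so +360° → 193.4932° ≈ 193.5°
Leg 2: φ1=0.0379312, φ2=-0.9752952, Δφ=-1.0132265, Δλ=3.8941140 rad; a=sin²(Δφ/2)+cosφ1·cosφ2·sin²(Δλ/2)=0.7202781224; c=2·atan2(√a, √(1-a))=2.027014522; dist=6371·c=12914.110 ≈ 12914.1 km; running total=16810.7 km
Leg 2 bearing: y=sinΔλ·cosφ2=-0.38338094, x=cosφ1·sinφ2-sinφ1·cosφ2·cosΔλ=-0.81174457; θ=atan2(y, x)=-154.7190° <0 so +360° → 205.2810° ≈ 205.3°
Leg 3: φ1=-0.9752952, φ2=1.3494851, Δφ=2.3247803, Δλ=-0.3825762 rad; a=sin²(Δφ/2)+cosφ1·cosφ2·sin²(Δλ/2)=0.8467248909; c=2·atan2(√a, √(1-a))=2.337062422; dist=6371·c=14889.425 ≈ 14889.4 km; running total=31700.1 km
Leg 3 bearing: y=sinΔλ·cosφ2=-0.08194529, x=cosφ1·sinφ2-sinφ1·cosφ2·cosΔλ=0.71582985; θ=atan2(y, x)=-6.5306° <0 so +360° → 353.4694° ≈ 353.5°

Leg 1: dist=3896.6 km, bearing=193.5°
Leg 2: dist=12914.1 km, bearing=205.3°
Leg 3: dist=14889.4 km, bearing=353.5°
Total: 31700.1 km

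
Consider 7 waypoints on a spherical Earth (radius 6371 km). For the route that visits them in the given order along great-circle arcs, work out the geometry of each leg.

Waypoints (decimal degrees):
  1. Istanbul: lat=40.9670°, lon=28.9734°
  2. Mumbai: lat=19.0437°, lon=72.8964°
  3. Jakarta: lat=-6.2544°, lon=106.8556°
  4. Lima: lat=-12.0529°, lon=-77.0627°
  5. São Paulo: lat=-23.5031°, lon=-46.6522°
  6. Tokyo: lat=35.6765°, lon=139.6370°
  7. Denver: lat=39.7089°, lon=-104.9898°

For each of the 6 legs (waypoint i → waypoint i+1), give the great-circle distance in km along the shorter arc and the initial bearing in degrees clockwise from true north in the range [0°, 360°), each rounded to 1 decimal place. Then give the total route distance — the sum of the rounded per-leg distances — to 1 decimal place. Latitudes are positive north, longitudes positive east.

Leg 1: dist=4812.4 km, bearing=107.0°
Leg 2: dist=4663.7 km, bearing=123.8°
Leg 3: dist=17933.8 km, bearing=168.0°
Leg 4: dist=3452.7 km, bearing=115.8°
Leg 5: dist=18532.1 km, bearing=337.3°
Leg 6: dist=9338.5 km, bearing=44.3°
Total: 58733.2 km

Leg 1: φ1=0.7150090, φ2=0.3323753, Δφ=-0.3826338, Δλ=0.7666010 rad; a=sin²(Δφ/2)+cosφ1·cosφ2·sin²(Δλ/2)=0.1359870215; c=2·atan2(√a, √(1-a))=0.755358301; dist=6371·c=4812.388 ≈ 4812.4 km; running total=4812.4 km
Leg 1 bearing: y=sinΔλ·cosφ2=0.65572530, x=cosφ1·sinφ2-sinφ1·cosφ2·cosΔλ=-0.20000634; θ=atan2(y, x)=106.9625° ≈ 107.0°
Leg 2: φ1=0.3323753, φ2=-0.1091599, Δφ=-0.4415351, Δλ=0.5926999 rad; a=sin²(Δφ/2)+cosφ1·cosφ2·sin²(Δλ/2)=0.1280865415; c=2·atan2(√a, √(1-a))=0.732018338; dist=6371·c=4663.689 ≈ 4663.7 km; running total=9476.1 km
Leg 2 bearing: y=sinΔλ·cosφ2=0.55527759, x=cosφ1·sinφ2-sinφ1·cosφ2·cosΔλ=-0.37200580; θ=atan2(y, x)=123.8199° ≈ 123.8°
Leg 3: φ1=-0.1091599, φ2=-0.2103628, Δφ=-0.1012029, Δλ=-3.2099799 rad; a=sin²(Δφ/2)+cosφ1·cosφ2·sin²(Δλ/2)=0.9735565522; c=2·atan2(√a, √(1-a))=2.814913133; dist=6371·c=17933.812 ≈ 17933.8 km; running total=27409.9 km
Leg 3 bearing: y=sinΔλ·cosφ2=0.06682754, x=cosφ1·sinφ2-sinφ1·cosφ2·cosΔλ=-0.31386438; θ=atan2(y, x)=167.9802° ≈ 168.0°
Leg 4: φ1=-0.2103628, φ2=-0.4102065, Δφ=-0.1998437, Δλ=0.5307634 rad; a=sin²(Δφ/2)+cosφ1·cosφ2·sin²(Δλ/2)=0.0716432038; c=2·atan2(√a, √(1-a))=0.541932345; dist=6371·c=3452.651 ≈ 3452.7 km; running total=30862.6 km
Leg 4 bearing: y=sinΔλ·cosφ2=0.46419739, x=cosφ1·sinφ2-sinφ1·cosφ2·cosΔλ=-0.22486131; θ=atan2(y, x)=115.8460° ≈ 115.8°
Leg 5: φ1=-0.4102065, φ2=0.6226724, Δφ=1.0328789, Δλ=3.2513599 rad; a=sin²(Δφ/2)+cosφ1·cosφ2·sin²(Δλ/2)=0.9865153101; c=2·atan2(√a, √(1-a))=2.908820302; dist=6371·c=18532.094 ≈ 18532.1 km; running total=49394.7 km
Leg 5 bearing: y=sinΔλ·cosφ2=-0.08898749, x=cosφ1·sinφ2-sinφ1·cosφ2·cosΔλ=0.21282067; θ=atan2(y, x)=-22.6914° <0 so +360° → 337.3086° ≈ 337.3°
Leg 6: φ1=0.6226724, φ2=0.6930510, Δφ=0.0703787, Δλ=-4.2695431 rad; a=sin²(Δφ/2)+cosφ1·cosφ2·sin²(Δλ/2)=0.4475909473; c=2·atan2(√a, √(1-a))=1.465785330; dist=6371·c=9338.518 ≈ 9338.5 km; running total=58733.2 km
Leg 6 bearing: y=sinΔλ·cosφ2=0.69509040, x=cosφ1·sinφ2-sinφ1·cosφ2·cosΔλ=0.71124011; θ=atan2(y, x)=44.3421° ≈ 44.3°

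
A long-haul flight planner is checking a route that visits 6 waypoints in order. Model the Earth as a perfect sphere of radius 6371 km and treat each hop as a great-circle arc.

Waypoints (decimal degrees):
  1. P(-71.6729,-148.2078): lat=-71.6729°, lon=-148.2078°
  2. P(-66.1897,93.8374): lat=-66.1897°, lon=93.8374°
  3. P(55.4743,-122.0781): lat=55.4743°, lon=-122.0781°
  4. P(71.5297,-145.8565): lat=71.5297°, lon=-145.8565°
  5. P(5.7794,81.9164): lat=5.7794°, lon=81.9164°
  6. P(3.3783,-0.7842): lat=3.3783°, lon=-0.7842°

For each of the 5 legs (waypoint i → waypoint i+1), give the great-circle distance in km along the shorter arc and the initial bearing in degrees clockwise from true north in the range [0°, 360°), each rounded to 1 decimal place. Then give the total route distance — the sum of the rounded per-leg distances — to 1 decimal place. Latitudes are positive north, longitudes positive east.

Leg 1: dist=4003.5 km, bearing=217.3°
Leg 2: dist=17779.5 km, bearing=104.7°
Leg 3: dist=2108.1 km, bearing=336.8°
Leg 4: dist=10750.3 km, bearing=312.1°
Leg 5: dist=9163.3 km, bearing=272.7°
Total: 43804.7 km

Leg 1: φ1=-1.2509281, φ2=-1.1552282, Δφ=0.0956999, Δλ=4.2244857 rad; a=sin²(Δφ/2)+cosφ1·cosφ2·sin²(Δλ/2)=0.0955132877; c=2·atan2(√a, √(1-a))=0.628392652; dist=6371·c=4003.490 ≈ 4003.5 km; running total=4003.5 km
Leg 1 bearing: y=sinΔλ·cosφ2=-0.35660398, x=cosφ1·sinφ2-sinφ1·cosφ2·cosΔλ=-0.46732815; θ=atan2(y, x)=-142.6538° <0 so +360° → 217.3462° ≈ 217.3°
Leg 2: φ1=-1.1552282, φ2=0.9682092, Δφ=2.1234374, Δλ=-3.7684364 rad; a=sin²(Δφ/2)+cosφ1·cosφ2·sin²(Δλ/2)=0.9695308113; c=2·atan2(√a, √(1-a))=2.790686539; dist=6371·c=17779.464 ≈ 17779.5 km; running total=21783.0 km
Leg 2 bearing: y=sinΔλ·cosφ2=0.33246588, x=cosφ1·sinφ2-sinφ1·cosφ2·cosΔλ=-0.08734821; θ=atan2(y, x)=104.7205° ≈ 104.7°
Leg 3: φ1=0.9682092, φ2=1.2484288, Δφ=0.2802196, Δλ=-0.4150114 rad; a=sin²(Δφ/2)+cosφ1·cosφ2·sin²(Δλ/2)=0.0271239875; c=2·atan2(√a, √(1-a))=0.330894757; dist=6371·c=2108.130 ≈ 2108.1 km; running total=23891.1 km
Leg 3 bearing: y=sinΔλ·cosφ2=-0.12773912, x=cosφ1·sinφ2-sinφ1·cosφ2·cosΔλ=0.29872366; θ=atan2(y, x)=-23.1523° <0 so +360° → 336.8477° ≈ 336.8°
Leg 4: φ1=1.2484288, φ2=0.1008696, Δφ=-1.1475592, Δλ=3.9753871 rad; a=sin²(Δφ/2)+cosφ1·cosφ2·sin²(Δλ/2)=0.5581635676; c=2·atan2(√a, √(1-a))=1.687387429; dist=6371·c=10750.345 ≈ 10750.3 km; running total=34641.4 km
Leg 4 bearing: y=sinΔλ·cosφ2=-0.73672289, x=cosφ1·sinφ2-sinφ1·cosφ2·cosΔλ=0.66611364; θ=atan2(y, x)=-47.8814° <0 so +360° → 312.1186° ≈ 312.1°
Leg 5: φ1=0.1008696, φ2=0.0589625, Δφ=-0.0419071, Δλ=-1.4433978 rad; a=sin²(Δφ/2)+cosφ1·cosφ2·sin²(Δλ/2)=0.4339386356; c=2·atan2(√a, √(1-a))=1.438286149; dist=6371·c=9163.321 ≈ 9163.3 km; running total=43804.7 km
Leg 5 bearing: y=sinΔλ·cosφ2=-0.99017207, x=cosφ1·sinφ2-sinφ1·cosφ2·cosΔλ=0.04585682; θ=atan2(y, x)=-87.3484° <0 so +360° → 272.6516° ≈ 272.7°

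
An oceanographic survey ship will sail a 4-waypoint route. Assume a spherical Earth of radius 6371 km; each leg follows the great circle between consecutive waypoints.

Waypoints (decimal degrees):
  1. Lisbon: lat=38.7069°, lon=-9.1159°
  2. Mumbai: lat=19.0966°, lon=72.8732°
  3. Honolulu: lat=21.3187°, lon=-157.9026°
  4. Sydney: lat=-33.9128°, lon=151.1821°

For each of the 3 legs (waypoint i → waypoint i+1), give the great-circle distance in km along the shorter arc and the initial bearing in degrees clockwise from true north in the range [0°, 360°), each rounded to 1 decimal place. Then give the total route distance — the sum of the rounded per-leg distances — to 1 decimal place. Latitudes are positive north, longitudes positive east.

Leg 1: dist=8017.2 km, bearing=79.5°
Leg 2: dist=12894.0 km, bearing=53.4°
Leg 3: dist=8169.1 km, bearing=222.2°
Total: 29080.3 km

Leg 1: φ1=0.6755628, φ2=0.3332985, Δφ=-0.3422643, Δλ=1.4309797 rad; a=sin²(Δφ/2)+cosφ1·cosφ2·sin²(Δλ/2)=0.3463235253; c=2·atan2(√a, √(1-a))=1.258386246; dist=6371·c=8017.179 ≈ 8017.2 km; running total=8017.2 km
Leg 1 bearing: y=sinΔλ·cosφ2=0.93574692, x=cosφ1·sinφ2-sinφ1·cosφ2·cosΔλ=0.17295045; θ=atan2(y, x)=79.5284° ≈ 79.5°
Leg 2: φ1=0.3332985, φ2=0.3720815, Δφ=0.0387830, Δλ=-4.0277975 rad; a=sin²(Δφ/2)+cosφ1·cosφ2·sin²(Δλ/2)=0.7188631270; c=2·atan2(√a, √(1-a))=2.023864549; dist=6371·c=12894.041 ≈ 12894.0 km; running total=20911.2 km
Leg 2 bearing: y=sinΔλ·cosφ2=0.72166832, x=cosφ1·sinφ2-sinφ1·cosφ2·cosΔλ=0.53627471; θ=atan2(y, x)=53.3838° ≈ 53.4°
Leg 3: φ1=0.3720815, φ2=-0.5918900, Δφ=-0.9639715, Δλ=5.3945457 rad; a=sin²(Δφ/2)+cosφ1·cosφ2·sin²(Δλ/2)=0.3577114808; c=2·atan2(√a, √(1-a))=1.282231132; dist=6371·c=8169.095 ≈ 8169.1 km; running total=29080.3 km
Leg 3 bearing: y=sinΔλ·cosφ2=-0.64417108, x=cosφ1·sinφ2-sinφ1·cosφ2·cosΔλ=-0.70997150; θ=atan2(y, x)=-137.7819° <0 so +360° → 222.2181° ≈ 222.2°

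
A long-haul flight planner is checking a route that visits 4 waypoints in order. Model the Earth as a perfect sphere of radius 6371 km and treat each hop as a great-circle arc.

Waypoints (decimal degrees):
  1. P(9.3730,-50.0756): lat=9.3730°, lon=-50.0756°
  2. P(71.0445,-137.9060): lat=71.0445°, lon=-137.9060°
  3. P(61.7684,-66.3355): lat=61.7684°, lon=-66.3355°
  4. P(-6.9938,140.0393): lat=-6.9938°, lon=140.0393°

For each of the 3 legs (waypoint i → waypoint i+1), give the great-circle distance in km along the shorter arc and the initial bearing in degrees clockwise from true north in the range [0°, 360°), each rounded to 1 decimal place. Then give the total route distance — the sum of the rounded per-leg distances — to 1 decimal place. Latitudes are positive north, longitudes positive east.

Leg 1: dist=8944.0 km, bearing=340.8°
Leg 2: dist=3128.4 km, bearing=72.1°
Leg 3: dist=13550.8 km, bearing=328.7°
Total: 25623.2 km

Leg 1: φ1=0.1635897, φ2=1.2399604, Δφ=1.0763707, Δλ=-1.5329297 rad; a=sin²(Δφ/2)+cosφ1·cosφ2·sin²(Δλ/2)=0.4169187437; c=2·atan2(√a, √(1-a))=1.403859531; dist=6371·c=8943.989 ≈ 8944.0 km; running total=8944.0 km
Leg 1 bearing: y=sinΔλ·cosφ2=-0.32460084, x=cosφ1·sinφ2-sinφ1·cosφ2·cosΔλ=0.93114140; θ=atan2(y, x)=-19.2188° <0 so +360° → 340.7812° ≈ 340.8°
Leg 2: φ1=1.2399604, φ2=1.0780620, Δφ=-0.1618985, Δλ=1.2491409 rad; a=sin²(Δφ/2)+cosφ1·cosφ2·sin²(Δλ/2)=0.0590790432; c=2·atan2(√a, √(1-a))=0.491042157; dist=6371·c=3128.430 ≈ 3128.4 km; running total=12072.4 km
Leg 2 bearing: y=sinΔλ·cosφ2=0.44877629, x=cosφ1·sinφ2-sinφ1·cosφ2·cosΔλ=0.14475732; θ=atan2(y, x)=72.1224° ≈ 72.1°
Leg 3: φ1=1.0780620, φ2=-0.1220648, Δφ=-1.2001268, Δλ=3.6019198 rad; a=sin²(Δφ/2)+cosφ1·cosφ2·sin²(Δλ/2)=0.7639605917; c=2·atan2(√a, √(1-a))=2.126947323; dist=6371·c=13550.781 ≈ 13550.8 km; running total=25623.2 km
Leg 3 bearing: y=sinΔλ·cosφ2=-0.44093573, x=cosφ1·sinφ2-sinφ1·cosφ2·cosΔλ=0.72586149; θ=atan2(y, x)=-31.2772° <0 so +360° → 328.7228° ≈ 328.7°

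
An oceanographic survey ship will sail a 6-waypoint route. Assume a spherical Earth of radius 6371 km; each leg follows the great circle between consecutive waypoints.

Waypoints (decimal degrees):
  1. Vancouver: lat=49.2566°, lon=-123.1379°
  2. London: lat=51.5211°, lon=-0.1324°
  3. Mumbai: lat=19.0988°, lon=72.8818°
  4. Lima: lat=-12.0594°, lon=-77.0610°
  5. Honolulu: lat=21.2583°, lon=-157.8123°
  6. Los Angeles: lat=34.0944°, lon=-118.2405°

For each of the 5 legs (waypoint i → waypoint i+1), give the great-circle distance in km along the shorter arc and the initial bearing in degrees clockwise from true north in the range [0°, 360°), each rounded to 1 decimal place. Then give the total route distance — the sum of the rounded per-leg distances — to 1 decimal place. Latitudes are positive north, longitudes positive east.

Leg 1: dist=7579.9 km, bearing=34.2°
Leg 2: dist=7190.4 km, bearing=90.8°
Leg 3: dist=16707.0 km, bearing=279.2°
Leg 4: dist=9556.6 km, bearing=292.8°
Leg 5: dist=4119.4 km, bearing=61.1°
Total: 45153.3 km

Leg 1: φ1=0.8596898, φ2=0.8992128, Δφ=0.0395230, Δλ=2.1468510 rad; a=sin²(Δφ/2)+cosφ1·cosφ2·sin²(Δλ/2)=0.3140535236; c=2·atan2(√a, √(1-a))=1.189748923; dist=6371·c=7579.890 ≈ 7579.9 km; running total=7579.9 km
Leg 1 bearing: y=sinΔλ·cosφ2=0.52181042, x=cosφ1·sinφ2-sinφ1·cosφ2·cosΔλ=0.76773010; θ=atan2(y, x)=34.2031° ≈ 34.2°
Leg 2: φ1=0.8992128, φ2=0.3333369, Δφ=-0.5658759, Δλ=1.2743382 rad; a=sin²(Δφ/2)+cosφ1·cosφ2·sin²(Δλ/2)=0.2860443965; c=2·atan2(√a, √(1-a))=1.128615888; dist=6371·c=7190.412 ≈ 7190.4 km; running total=14770.3 km
Leg 2 bearing: y=sinΔλ·cosφ2=0.90373414, x=cosφ1·sinφ2-sinφ1·cosφ2·cosΔλ=-0.01251437; θ=atan2(y, x)=90.7933° ≈ 90.8°
Leg 3: φ1=0.3333369, φ2=-0.2104762, Δφ=-0.5438132, Δλ=-2.6169955 rad; a=sin²(Δφ/2)+cosφ1·cosφ2·sin²(Δλ/2)=0.9340971190; c=2·atan2(√a, √(1-a))=2.622347978; dist=6371·c=16706.979 ≈ 16707.0 km; running total=31477.3 km
Leg 3 bearing: y=sinΔλ·cosφ2=-0.48981102, x=cosφ1·sinφ2-sinφ1·cosφ2·cosΔλ=0.07952315; θ=atan2(y, x)=-80.7782° <0 so +360° → 279.2218° ≈ 279.2°
Leg 4: φ1=-0.2104762, φ2=0.3710273, Δφ=0.5815036, Δλ=-1.4093761 rad; a=sin²(Δφ/2)+cosφ1·cosφ2·sin²(Δλ/2)=0.4646361448; c=2·atan2(√a, √(1-a))=1.500009515; dist=6371·c=9556.561 ≈ 9556.6 km; running total=41033.9 km
Leg 4 bearing: y=sinΔλ·cosφ2=-0.91983995, x=cosφ1·sinφ2-sinφ1·cosφ2·cosΔλ=0.38586534; θ=atan2(y, x)=-67.2423° <0 so +360° → 292.7577° ≈ 292.8°
Leg 5: φ1=0.3710273, φ2=0.5950595, Δφ=0.2240322, Δλ=0.6906582 rad; a=sin²(Δφ/2)+cosφ1·cosφ2·sin²(Δλ/2)=0.1009292636; c=2·atan2(√a, √(1-a))=0.646592289; dist=6371·c=4119.439 ≈ 4119.4 km; running total=45153.3 km
Leg 5 bearing: y=sinΔλ·cosφ2=0.52754634, x=cosφ1·sinφ2-sinφ1·cosφ2·cosΔλ=0.29097260; θ=atan2(y, x)=61.1207° ≈ 61.1°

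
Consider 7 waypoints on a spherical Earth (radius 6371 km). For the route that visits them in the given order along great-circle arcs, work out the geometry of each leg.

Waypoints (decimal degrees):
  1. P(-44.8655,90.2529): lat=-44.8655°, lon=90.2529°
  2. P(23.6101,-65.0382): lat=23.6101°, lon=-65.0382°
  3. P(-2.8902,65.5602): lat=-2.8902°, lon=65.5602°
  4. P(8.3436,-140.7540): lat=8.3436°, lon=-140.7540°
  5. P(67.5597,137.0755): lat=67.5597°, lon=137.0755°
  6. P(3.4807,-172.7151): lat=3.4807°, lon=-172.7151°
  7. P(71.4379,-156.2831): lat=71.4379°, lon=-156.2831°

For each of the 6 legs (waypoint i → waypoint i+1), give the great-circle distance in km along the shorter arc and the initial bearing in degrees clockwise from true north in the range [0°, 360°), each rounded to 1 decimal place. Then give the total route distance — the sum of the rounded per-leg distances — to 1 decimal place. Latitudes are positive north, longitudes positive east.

Leg 1: φ1=-0.7830507, φ2=0.4120740, Δφ=1.1951247, Δλ=-2.7103410 rad; a=sin²(Δφ/2)+cosφ1·cosφ2·sin²(Δλ/2)=0.9362567507; c=2·atan2(√a, √(1-a))=2.631119652; dist=6371·c=16762.863 ≈ 16762.9 km; running total=16762.9 km
Leg 1 bearing: y=sinΔλ·cosφ2=-0.38301762, x=cosφ1·sinφ2-sinφ1·cosφ2·cosΔλ=-0.30334418; θ=atan2(y, x)=-128.3787° <0 so +360° → 231.6213° ≈ 231.6°
Leg 2: φ1=0.4120740, φ2=-0.0504435, Δφ=-0.4625175, Δλ=2.2793721 rad; a=sin²(Δφ/2)+cosφ1·cosφ2·sin²(Δλ/2)=0.8078579966; c=2·atan2(√a, √(1-a))=2.234090629; dist=6371·c=14233.391 ≈ 14233.4 km; running total=30996.3 km
Leg 2 bearing: y=sinΔλ·cosφ2=0.75832366, x=cosφ1·sinφ2-sinφ1·cosφ2·cosΔλ=0.21410054; θ=atan2(y, x)=74.2338° ≈ 74.2°
Leg 3: φ1=-0.0504435, φ2=0.1456233, Δφ=0.1960668, Δλ=-3.6008621 rad; a=sin²(Δφ/2)+cosφ1·cosφ2·sin²(Δλ/2)=0.9465388083; c=2·atan2(√a, √(1-a))=2.674936352; dist=6371·c=17042.020 ≈ 17042.0 km; running total=48038.3 km
Leg 3 bearing: y=sinΔλ·cosφ2=0.43860139, x=cosφ1·sinφ2-sinφ1·cosφ2·cosΔλ=0.10020575; θ=atan2(y, x)=77.1307° ≈ 77.1°
Leg 4: φ1=0.1456233, φ2=1.1791392, Δφ=1.0335159, Δλ=4.8490395 rad; a=sin²(Δφ/2)+cosφ1·cosφ2·sin²(Δλ/2)=0.4072145424; c=2·atan2(√a, √(1-a))=1.384143490; dist=6371·c=8818.378 ≈ 8818.4 km; running total=56856.7 km
Leg 4 bearing: y=sinΔλ·cosφ2=-0.37816211, x=cosφ1·sinφ2-sinφ1·cosφ2·cosΔλ=0.90694920; θ=atan2(y, x)=-22.6342° <0 so +360° → 337.3658° ≈ 337.4°
Leg 5: φ1=1.1791392, φ2=0.0607497, Δφ=-1.1183895, Δλ=-5.4068660 rad; a=sin²(Δφ/2)+cosφ1·cosφ2·sin²(Δλ/2)=0.3500203392; c=2·atan2(√a, √(1-a))=1.266146315; dist=6371·c=8066.618 ≈ 8066.6 km; running total=64923.3 km
Leg 5 bearing: y=sinΔλ·cosφ2=0.76697109, x=cosφ1·sinφ2-sinφ1·cosφ2·cosΔλ=-0.56725634; θ=atan2(y, x)=126.4868° ≈ 126.5°
Leg 6: φ1=0.0607497, φ2=1.2468266, Δφ=1.1860769, Δλ=0.2867925 rad; a=sin²(Δφ/2)+cosφ1·cosφ2·sin²(Δλ/2)=0.3188394205; c=2·atan2(√a, √(1-a))=1.200039264; dist=6371·c=7645.450 ≈ 7645.5 km; running total=72568.8 km
Leg 6 bearing: y=sinΔλ·cosφ2=0.09004895, x=cosφ1·sinφ2-sinφ1·cosφ2·cosΔλ=0.92769314; θ=atan2(y, x)=5.5442° ≈ 5.5°

Leg 1: dist=16762.9 km, bearing=231.6°
Leg 2: dist=14233.4 km, bearing=74.2°
Leg 3: dist=17042.0 km, bearing=77.1°
Leg 4: dist=8818.4 km, bearing=337.4°
Leg 5: dist=8066.6 km, bearing=126.5°
Leg 6: dist=7645.5 km, bearing=5.5°
Total: 72568.8 km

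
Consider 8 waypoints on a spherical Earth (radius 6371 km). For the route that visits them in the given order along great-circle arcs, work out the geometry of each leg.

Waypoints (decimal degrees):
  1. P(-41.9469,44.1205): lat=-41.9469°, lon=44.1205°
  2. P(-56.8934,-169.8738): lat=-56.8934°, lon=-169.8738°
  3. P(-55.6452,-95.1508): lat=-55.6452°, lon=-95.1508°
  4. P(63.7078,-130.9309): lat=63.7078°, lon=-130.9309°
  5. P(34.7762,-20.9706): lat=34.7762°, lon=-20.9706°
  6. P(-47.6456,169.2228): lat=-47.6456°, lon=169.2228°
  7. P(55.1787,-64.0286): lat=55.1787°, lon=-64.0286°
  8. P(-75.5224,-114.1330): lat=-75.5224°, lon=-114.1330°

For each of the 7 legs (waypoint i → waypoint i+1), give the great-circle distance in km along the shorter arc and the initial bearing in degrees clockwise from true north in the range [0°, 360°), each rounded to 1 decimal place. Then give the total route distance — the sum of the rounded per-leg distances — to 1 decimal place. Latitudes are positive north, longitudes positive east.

Leg 1: dist=8574.0 km, bearing=161.7°
Leg 2: dist=4380.9 km, bearing=120.9°
Leg 3: dist=13621.9 km, bearing=342.1°
Leg 4: dist=7474.7 km, bearing=56.9°
Leg 5: dist=18352.6 km, bearing=207.5°
Leg 6: dist=16324.2 km, bearing=56.7°
Leg 7: dist=14977.2 km, bearing=195.7°
Total: 83705.5 km

Leg 1: φ1=-0.7321115, φ2=-0.9929772, Δφ=-0.2608656, Δλ=-3.7349051 rad; a=sin²(Δφ/2)+cosφ1·cosφ2·sin²(Δλ/2)=0.3884447029; c=2·atan2(√a, √(1-a))=1.345791985; dist=6371·c=8574.041 ≈ 8574.0 km; running total=8574.0 km
Leg 1 bearing: y=sinΔλ·cosφ2=0.30538525, x=cosφ1·sinφ2-sinφ1·cosφ2·cosΔλ=-0.92572216; θ=atan2(y, x)=161.7429° ≈ 161.7°
Leg 2: φ1=-0.9929772, φ2=-0.9711920, Δφ=0.0217852, Δλ=1.3041624 rad; a=sin²(Δφ/2)+cosφ1·cosφ2·sin²(Δλ/2)=0.1136259639; c=2·atan2(√a, √(1-a))=0.687636883; dist=6371·c=4380.935 ≈ 4380.9 km; running total=12954.9 km
Leg 2 bearing: y=sinΔλ·cosφ2=0.54437482, x=cosφ1·sinφ2-sinφ1·cosφ2·cosΔλ=-0.32636861; θ=atan2(y, x)=120.9439° ≈ 120.9°
Leg 3: φ1=-0.9711920, φ2=1.1119109, Δφ=2.0831028, Δλ=-0.6244806 rad; a=sin²(Δφ/2)+cosφ1·cosφ2·sin²(Δλ/2)=0.7686826283; c=2·atan2(√a, √(1-a))=2.138106174; dist=6371·c=13621.874 ≈ 13621.9 km; running total=26576.8 km
Leg 3 bearing: y=sinΔλ·cosφ2=-0.25898171, x=cosφ1·sinφ2-sinφ1·cosφ2·cosΔλ=0.80260018; θ=atan2(y, x)=-17.8838° <0 so +360° → 342.1162° ≈ 342.1°
Leg 4: φ1=1.1119109, φ2=0.6069592, Δφ=-0.5049517, Δλ=1.9191693 rad; a=sin²(Δφ/2)+cosφ1·cosφ2·sin²(Δλ/2)=0.3064177602; c=2·atan2(√a, √(1-a))=1.173242094; dist=6371·c=7474.725 ≈ 7474.7 km; running total=34051.5 km
Leg 4 bearing: y=sinΔλ·cosφ2=0.77204503, x=cosφ1·sinφ2-sinφ1·cosφ2·cosΔλ=0.50403387; θ=atan2(y, x)=56.8613° ≈ 56.9°
Leg 5: φ1=0.6069592, φ2=-0.8315726, Δφ=-1.4385318, Δλ=3.3195010 rad; a=sin²(Δφ/2)+cosφ1·cosφ2·sin²(Δλ/2)=0.9830728702; c=2·atan2(√a, √(1-a))=2.880644300; dist=6371·c=18352.585 ≈ 18352.6 km; running total=52404.1 km
Leg 5 bearing: y=sinΔλ·cosφ2=-0.11922817, x=cosφ1·sinφ2-sinφ1·cosφ2·cosΔλ=-0.22879478; θ=atan2(y, x)=-152.4753° <0 so +360° → 207.5247° ≈ 207.5°
Leg 6: φ1=-0.8315726, φ2=0.9630500, Δφ=1.7946226, Δλ=-4.0710049 rad; a=sin²(Δφ/2)+cosφ1·cosφ2·sin²(Δλ/2)=0.9184178894; c=2·atan2(√a, √(1-a))=2.562273870; dist=6371·c=16324.247 ≈ 16324.2 km; running total=68728.3 km
Leg 6 bearing: y=sinΔλ·cosφ2=0.45753933, x=cosφ1·sinφ2-sinφ1·cosφ2·cosΔλ=0.30060545; θ=atan2(y, x)=56.6949° ≈ 56.7°
Leg 7: φ1=0.9630500, φ2=-1.3181145, Δφ=-2.2811645, Δλ=-0.8744867 rad; a=sin²(Δφ/2)+cosφ1·cosφ2·sin²(Δλ/2)=0.8516532115; c=2·atan2(√a, √(1-a))=2.350834312; dist=6371·c=14977.165 ≈ 14977.2 km; running total=83705.5 km
Leg 7 bearing: y=sinΔλ·cosφ2=-0.19180474, x=cosφ1·sinφ2-sinφ1·cosφ2·cosΔλ=-0.68452247; θ=atan2(y, x)=-164.3470° <0 so +360° → 195.6530° ≈ 195.7°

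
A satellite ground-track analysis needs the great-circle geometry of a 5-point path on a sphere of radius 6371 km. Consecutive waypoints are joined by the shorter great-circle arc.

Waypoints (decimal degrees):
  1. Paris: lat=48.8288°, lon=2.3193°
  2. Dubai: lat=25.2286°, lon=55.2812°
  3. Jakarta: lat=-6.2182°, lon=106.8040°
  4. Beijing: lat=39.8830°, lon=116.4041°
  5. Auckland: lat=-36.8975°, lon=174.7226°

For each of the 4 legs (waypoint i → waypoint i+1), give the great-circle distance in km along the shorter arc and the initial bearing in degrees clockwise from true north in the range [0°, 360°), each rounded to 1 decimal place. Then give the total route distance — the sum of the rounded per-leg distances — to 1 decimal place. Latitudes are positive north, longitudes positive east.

Leg 1: φ1=0.8522233, φ2=0.4403221, Δφ=-0.4119012, Δλ=0.9243595 rad; a=sin²(Δφ/2)+cosφ1·cosφ2·sin²(Δλ/2)=0.1602243578; c=2·atan2(√a, √(1-a))=0.823645505; dist=6371·c=5247.446 ≈ 5247.4 km; running total=5247.4 km
Leg 1 bearing: y=sinΔλ·cosφ2=0.72209501, x=cosφ1·sinφ2-sinφ1·cosφ2·cosΔλ=-0.12957178; θ=atan2(y, x)=100.1728° ≈ 100.2°
Leg 2: φ1=0.4403221, φ2=-0.1085281, Δφ=-0.5488502, Δλ=0.8992425 rad; a=sin²(Δφ/2)+cosφ1·cosφ2·sin²(Δλ/2)=0.2433124042; c=2·atan2(√a, √(1-a))=1.031683106; dist=6371·c=6572.853 ≈ 6572.9 km; running total=11820.3 km
Leg 2 bearing: y=sinΔλ·cosφ2=0.77824997, x=cosφ1·sinφ2-sinφ1·cosφ2·cosΔλ=-0.36162536; θ=atan2(y, x)=114.9226° ≈ 114.9°
Leg 3: φ1=-0.1085281, φ2=0.6960897, Δφ=0.8046177, Δλ=0.1675534 rad; a=sin²(Δφ/2)+cosφ1·cosφ2·sin²(Δλ/2)=0.1586481396; c=2·atan2(√a, √(1-a))=0.819339855; dist=6371·c=5220.014 ≈ 5220.0 km; running total=17040.3 km
Leg 3 bearing: y=sinΔλ·cosφ2=0.12797223, x=cosφ1·sinφ2-sinφ1·cosφ2·cosΔλ=0.71940165; θ=atan2(y, x)=10.0867° ≈ 10.1°
Leg 4: φ1=0.6960897, φ2=-0.6439829, Δφ=-1.3400725, Δλ=1.0178498 rad; a=sin²(Δφ/2)+cosφ1·cosφ2·sin²(Δλ/2)=0.5313433183; c=2·atan2(√a, √(1-a))=1.633524092; dist=6371·c=10407.182 ≈ 10407.2 km; running total=27447.5 km
Leg 4 bearing: y=sinΔλ·cosφ2=0.68053853, x=cosφ1·sinφ2-sinφ1·cosφ2·cosΔλ=-0.73002582; θ=atan2(y, x)=137.0093° ≈ 137.0°

Leg 1: dist=5247.4 km, bearing=100.2°
Leg 2: dist=6572.9 km, bearing=114.9°
Leg 3: dist=5220.0 km, bearing=10.1°
Leg 4: dist=10407.2 km, bearing=137.0°
Total: 27447.5 km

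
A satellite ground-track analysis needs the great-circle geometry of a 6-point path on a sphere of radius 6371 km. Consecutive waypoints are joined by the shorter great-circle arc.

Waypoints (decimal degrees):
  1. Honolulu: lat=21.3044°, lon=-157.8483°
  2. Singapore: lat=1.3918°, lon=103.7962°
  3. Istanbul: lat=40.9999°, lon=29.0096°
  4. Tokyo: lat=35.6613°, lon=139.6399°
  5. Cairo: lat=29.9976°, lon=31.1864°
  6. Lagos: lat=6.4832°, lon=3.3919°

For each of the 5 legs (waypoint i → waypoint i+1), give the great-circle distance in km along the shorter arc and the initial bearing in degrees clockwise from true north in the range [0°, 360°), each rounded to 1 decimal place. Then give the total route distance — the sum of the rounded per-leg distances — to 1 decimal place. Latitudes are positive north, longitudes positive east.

Leg 1: dist=10815.8 km, bearing=274.4°
Leg 2: dist=8634.0 km, bearing=311.8°
Leg 3: dist=8942.3 km, bearing=50.5°
Leg 4: dist=9569.2 km, bearing=304.6°
Leg 5: dist=3908.2 km, bearing=233.6°
Total: 41869.5 km

Leg 1: φ1=0.3718319, φ2=0.0242915, Δφ=-0.3475404, Δλ=4.5665580 rad; a=sin²(Δφ/2)+cosφ1·cosφ2·sin²(Δλ/2)=0.5632597998; c=2·atan2(√a, √(1-a))=1.697655919; dist=6371·c=10815.766 ≈ 10815.8 km; running total=10815.8 km
Leg 1 bearing: y=sinΔλ·cosφ2=-0.98909360, x=cosφ1·sinφ2-sinφ1·cosφ2·cosΔλ=0.07540981; θ=atan2(y, x)=-85.6401° <0 so +360° → 274.3599° ≈ 274.4°
Leg 2: φ1=0.0242915, φ2=0.7155832, Δφ=0.6912918, Δλ=-1.3052724 rad; a=sin²(Δφ/2)+cosφ1·cosφ2·sin²(Δλ/2)=0.3930380314; c=2·atan2(√a, √(1-a))=1.355206194; dist=6371·c=8634.019 ≈ 8634.0 km; running total=19449.8 km
Leg 2 bearing: y=sinΔλ·cosφ2=-0.72826200, x=cosφ1·sinφ2-sinφ1·cosφ2·cosΔλ=0.65105377; θ=atan2(y, x)=-48.2038° <0 so +360° → 311.7962° ≈ 311.8°
Leg 3: φ1=0.7155832, φ2=0.6224071, Δφ=-0.0931761, Δλ=1.9308630 rad; a=sin²(Δφ/2)+cosφ1·cosφ2·sin²(Δλ/2)=0.4167854657; c=2·atan2(√a, √(1-a))=1.403589211; dist=6371·c=8942.267 ≈ 8942.3 km; running total=28392.1 km
Leg 3 bearing: y=sinΔλ·cosφ2=0.76037602, x=cosφ1·sinφ2-sinφ1·cosφ2·cosΔλ=0.62779748; θ=atan2(y, x)=50.4555° ≈ 50.5°
Leg 4: φ1=0.6224071, φ2=0.5235569, Δφ=-0.0988502, Δλ=-1.8928707 rad; a=sin²(Δφ/2)+cosφ1·cosφ2·sin²(Δλ/2)=0.4656262475; c=2·atan2(√a, √(1-a))=1.501994554; dist=6371·c=9569.207 ≈ 9569.2 km; running total=37961.3 km
Leg 4 bearing: y=sinΔλ·cosφ2=-0.82151499, x=cosφ1·sinφ2-sinφ1·cosφ2·cosΔλ=0.56602730; θ=atan2(y, x)=-55.4330° <0 so +360° → 304.5670° ≈ 304.6°
Leg 5: φ1=0.5235569, φ2=0.1131532, Δφ=-0.4104037, Δλ=-0.4851055 rad; a=sin²(Δφ/2)+cosφ1·cosφ2·sin²(Δλ/2)=0.0911603212; c=2·atan2(√a, √(1-a))=0.613428102; dist=6371·c=3908.150 ≈ 3908.2 km; running total=41869.5 km
Leg 5 bearing: y=sinΔλ·cosφ2=-0.46331973, x=cosφ1·sinφ2-sinφ1·cosφ2·cosΔλ=-0.34166548; θ=atan2(y, x)=-126.4061° <0 so +360° → 233.5939° ≈ 233.6°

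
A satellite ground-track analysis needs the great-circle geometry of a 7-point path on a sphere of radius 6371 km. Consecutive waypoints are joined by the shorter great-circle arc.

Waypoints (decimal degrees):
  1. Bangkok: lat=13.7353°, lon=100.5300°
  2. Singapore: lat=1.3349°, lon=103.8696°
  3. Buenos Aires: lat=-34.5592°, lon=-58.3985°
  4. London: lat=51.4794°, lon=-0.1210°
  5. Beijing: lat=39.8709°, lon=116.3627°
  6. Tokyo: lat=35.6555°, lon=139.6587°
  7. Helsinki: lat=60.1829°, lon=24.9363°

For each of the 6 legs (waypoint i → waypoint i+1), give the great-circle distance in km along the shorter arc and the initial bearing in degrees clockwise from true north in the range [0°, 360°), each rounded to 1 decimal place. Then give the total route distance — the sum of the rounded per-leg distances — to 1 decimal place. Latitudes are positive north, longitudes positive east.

Leg 1: dist=1427.0 km, bearing=164.8°
Leg 2: dist=15888.0 km, bearing=204.6°
Leg 3: dist=11122.6 km, bearing=32.5°
Leg 4: dist=8143.7 km, bearing=45.8°
Leg 5: dist=2094.3 km, bearing=95.5°
Leg 6: dist=7819.2 km, bearing=331.3°
Total: 46494.8 km

Leg 1: φ1=0.2397262, φ2=0.0232984, Δφ=-0.2164278, Δλ=0.0582870 rad; a=sin²(Δφ/2)+cosφ1·cosφ2·sin²(Δλ/2)=0.0124892084; c=2·atan2(√a, √(1-a))=0.223978132; dist=6371·c=1426.965 ≈ 1427.0 km; running total=1427.0 km
Leg 1 bearing: y=sinΔλ·cosφ2=0.05823821, x=cosφ1·sinφ2-sinφ1·cosφ2·cosΔλ=-0.21433904; θ=atan2(y, x)=164.7991° ≈ 164.8°
Leg 2: φ1=0.0232984, φ2=-0.6031718, Δφ=-0.6264702, Δλ=-2.8321126 rad; a=sin²(Δφ/2)+cosφ1·cosφ2·sin²(Δλ/2)=0.8987089567; c=2·atan2(√a, √(1-a))=2.493800330; dist=6371·c=15888.002 ≈ 15888.0 km; running total=17315.0 km
Leg 2 bearing: y=sinΔλ·cosφ2=-0.25082031, x=cosφ1·sinφ2-sinφ1·cosφ2·cosΔλ=-0.54882952; θ=atan2(y, x)=-155.4391° <0 so +360° → 204.5609° ≈ 204.6°
Leg 3: φ1=-0.6031718, φ2=0.8984850, Δφ=1.5016569, Δλ=1.0171343 rad; a=sin²(Δφ/2)+cosφ1·cosφ2·sin²(Δλ/2)=0.5870643804; c=2·atan2(√a, √(1-a))=1.745817270; dist=6371·c=11122.602 ≈ 11122.6 km; running total=28437.6 km
Leg 3 bearing: y=sinΔλ·cosφ2=0.52975318, x=cosφ1·sinφ2-sinφ1·cosφ2·cosΔλ=0.83008478; θ=atan2(y, x)=32.5457° ≈ 32.5°
Leg 4: φ1=0.8984850, φ2=0.6958785, Δφ=-0.2026065, Δλ=2.0330241 rad; a=sin²(Δφ/2)+cosφ1·cosφ2·sin²(Δλ/2)=0.3558006379; c=2·atan2(√a, √(1-a))=1.278242244; dist=6371·c=8143.681 ≈ 8143.7 km; running total=36581.3 km
Leg 4 bearing: y=sinΔλ·cosφ2=0.68695132, x=cosφ1·sinφ2-sinφ1·cosφ2·cosΔλ=0.66702628; θ=atan2(y, x)=45.8431° ≈ 45.8°
Leg 5: φ1=0.6958785, φ2=0.6223059, Δφ=-0.0735726, Δλ=0.4065919 rad; a=sin²(Δφ/2)+cosφ1·cosφ2·sin²(Δλ/2)=0.0267730146; c=2·atan2(√a, √(1-a))=0.328727349; dist=6371·c=2094.322 ≈ 2094.3 km; running total=38675.6 km
Leg 5 bearing: y=sinΔλ·cosφ2=0.32134306, x=cosφ1·sinφ2-sinφ1·cosφ2·cosΔλ=-0.03104061; θ=atan2(y, x)=95.5175° ≈ 95.5°
Leg 6: φ1=0.6223059, φ2=1.0503898, Δφ=0.4280839, Δλ=-2.0022836 rad; a=sin²(Δφ/2)+cosφ1·cosφ2·sin²(Δλ/2)=0.3316135758; c=2·atan2(√a, √(1-a))=1.227308897; dist=6371·c=7819.185 ≈ 7819.2 km; running total=46494.8 km
Leg 6 bearing: y=sinΔλ·cosφ2=-0.45165891, x=cosφ1·sinφ2-sinφ1·cosφ2·cosΔλ=0.82618901; θ=atan2(y, x)=-28.6644° <0 so +360° → 331.3356° ≈ 331.3°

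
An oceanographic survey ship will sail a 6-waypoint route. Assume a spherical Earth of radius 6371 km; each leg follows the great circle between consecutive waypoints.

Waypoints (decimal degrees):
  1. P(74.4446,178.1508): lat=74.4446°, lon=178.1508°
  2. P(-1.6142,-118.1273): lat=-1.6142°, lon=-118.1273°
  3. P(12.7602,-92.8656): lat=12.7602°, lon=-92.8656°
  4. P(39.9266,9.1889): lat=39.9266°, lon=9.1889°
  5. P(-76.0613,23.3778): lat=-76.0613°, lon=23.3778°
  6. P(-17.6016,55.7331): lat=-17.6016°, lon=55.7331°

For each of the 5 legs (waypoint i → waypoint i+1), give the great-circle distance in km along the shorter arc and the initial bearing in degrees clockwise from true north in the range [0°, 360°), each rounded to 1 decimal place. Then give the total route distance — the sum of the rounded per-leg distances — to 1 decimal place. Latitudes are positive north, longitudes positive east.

Leg 1: φ1=1.2993034, φ2=-0.0281731, Δφ=-1.3274765, Δλ=-5.1710283 rad; a=sin²(Δφ/2)+cosφ1·cosφ2·sin²(Δλ/2)=0.4542290970; c=2·atan2(√a, √(1-a))=1.479126184; dist=6371·c=9423.513 ≈ 9423.5 km; running total=9423.5 km
Leg 1 bearing: y=sinΔλ·cosφ2=0.89629989, x=cosφ1·sinφ2-sinφ1·cosφ2·cosΔλ=-0.43389699; θ=atan2(y, x)=115.8315° ≈ 115.8°
Leg 2: φ1=-0.0281731, φ2=0.2227075, Δφ=0.2508806, Δλ=0.4408998 rad; a=sin²(Δφ/2)+cosφ1·cosφ2·sin²(Δλ/2)=0.0622694828; c=2·atan2(√a, √(1-a))=0.504407381; dist=6371·c=3213.579 ≈ 3213.6 km; running total=12637.1 km
Leg 2 bearing: y=sinΔλ·cosφ2=0.41621390, x=cosφ1·sinφ2-sinφ1·cosφ2·cosΔλ=0.24562973; θ=atan2(y, x)=59.4529° ≈ 59.5°
Leg 3: φ1=0.2227075, φ2=0.6968506, Δφ=0.4741431, Δλ=1.7811870 rad; a=sin²(Δφ/2)+cosφ1·cosφ2·sin²(Δλ/2)=0.5072212342; c=2·atan2(√a, √(1-a))=1.585239297; dist=6371·c=10099.560 ≈ 10099.6 km; running total=22736.7 km
Leg 3 bearing: y=sinΔλ·cosφ2=0.74995738, x=cosφ1·sinφ2-sinφ1·cosφ2·cosΔλ=0.66132847; θ=atan2(y, x)=48.5935° ≈ 48.6°
Leg 4: φ1=0.6968506, φ2=-1.3275201, Δφ=-2.0243707, Δλ=0.2476430 rad; a=sin²(Δφ/2)+cosφ1·cosφ2·sin²(Δλ/2)=0.7219083908; c=2·atan2(√a, √(1-a))=2.030649772; dist=6371·c=12937.270 ≈ 12937.3 km; running total=35674.0 km
Leg 4 bearing: y=sinΔλ·cosφ2=0.05904530, x=cosφ1·sinφ2-sinφ1·cosφ2·cosΔλ=-0.89417018; θ=atan2(y, x)=176.2220° ≈ 176.2°
Leg 5: φ1=-1.3275201, φ2=-0.3072059, Δφ=1.0203142, Δλ=0.5647065 rad; a=sin²(Δφ/2)+cosφ1·cosφ2·sin²(Δλ/2)=0.2562745830; c=2·atan2(√a, √(1-a))=1.061628465; dist=6371·c=6763.635 ≈ 6763.6 km; running total=42437.6 km
Leg 5 bearing: y=sinΔλ·cosφ2=0.51011255, x=cosφ1·sinφ2-sinφ1·cosφ2·cosΔλ=0.70864439; θ=atan2(y, x)=35.7480° ≈ 35.7°

Leg 1: dist=9423.5 km, bearing=115.8°
Leg 2: dist=3213.6 km, bearing=59.5°
Leg 3: dist=10099.6 km, bearing=48.6°
Leg 4: dist=12937.3 km, bearing=176.2°
Leg 5: dist=6763.6 km, bearing=35.7°
Total: 42437.6 km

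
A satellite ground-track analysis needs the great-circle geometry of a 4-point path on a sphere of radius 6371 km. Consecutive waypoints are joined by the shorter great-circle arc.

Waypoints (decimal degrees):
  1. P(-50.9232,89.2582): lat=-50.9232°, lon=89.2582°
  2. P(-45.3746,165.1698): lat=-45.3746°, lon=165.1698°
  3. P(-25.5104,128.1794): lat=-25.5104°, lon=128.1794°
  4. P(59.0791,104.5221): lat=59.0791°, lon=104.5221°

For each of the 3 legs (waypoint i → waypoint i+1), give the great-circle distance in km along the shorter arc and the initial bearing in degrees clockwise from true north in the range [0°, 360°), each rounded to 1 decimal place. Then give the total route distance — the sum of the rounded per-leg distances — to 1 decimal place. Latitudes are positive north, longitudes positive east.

Leg 1: φ1=-0.8887775, φ2=-0.7919362, Δφ=0.0968413, Δλ=1.3249074 rad; a=sin²(Δφ/2)+cosφ1·cosφ2·sin²(Δλ/2)=0.1698533202; c=2·atan2(√a, √(1-a))=0.849587012; dist=6371·c=5412.719 ≈ 5412.7 km; running total=5412.7 km
Leg 1 bearing: y=sinΔλ·cosφ2=0.68133930, x=cosφ1·sinφ2-sinφ1·cosφ2·cosΔλ=-0.31589465; θ=atan2(y, x)=114.8742° ≈ 114.9°
Leg 2: φ1=-0.7919362, φ2=-0.4452405, Δφ=0.3466957, Δλ=-0.6456043 rad; a=sin²(Δφ/2)+cosφ1·cosφ2·sin²(Δλ/2)=0.0935485552; c=2·atan2(√a, √(1-a))=0.621677046; dist=6371·c=3960.704 ≈ 3960.7 km; running total=9373.4 km
Leg 2 bearing: y=sinΔλ·cosφ2=-0.54302157, x=cosφ1·sinφ2-sinφ1·cosφ2·cosΔλ=0.21051476; θ=atan2(y, x)=-68.8100° <0 so +360° → 291.1900° ≈ 291.2°
Leg 3: φ1=-0.4452405, φ2=1.0311248, Δφ=1.4763653, Δλ=-0.4128978 rad; a=sin²(Δφ/2)+cosφ1·cosφ2·sin²(Δλ/2)=0.4723412551; c=2·atan2(√a, √(1-a))=1.515450586; dist=6371·c=9654.936 ≈ 9654.9 km; running total=19028.3 km
Leg 3 bearing: y=sinΔλ·cosφ2=-0.20619185, x=cosφ1·sinφ2-sinφ1·cosφ2·cosΔλ=0.97694672; θ=atan2(y, x)=-11.9178° <0 so +360° → 348.0822° ≈ 348.1°

Leg 1: dist=5412.7 km, bearing=114.9°
Leg 2: dist=3960.7 km, bearing=291.2°
Leg 3: dist=9654.9 km, bearing=348.1°
Total: 19028.3 km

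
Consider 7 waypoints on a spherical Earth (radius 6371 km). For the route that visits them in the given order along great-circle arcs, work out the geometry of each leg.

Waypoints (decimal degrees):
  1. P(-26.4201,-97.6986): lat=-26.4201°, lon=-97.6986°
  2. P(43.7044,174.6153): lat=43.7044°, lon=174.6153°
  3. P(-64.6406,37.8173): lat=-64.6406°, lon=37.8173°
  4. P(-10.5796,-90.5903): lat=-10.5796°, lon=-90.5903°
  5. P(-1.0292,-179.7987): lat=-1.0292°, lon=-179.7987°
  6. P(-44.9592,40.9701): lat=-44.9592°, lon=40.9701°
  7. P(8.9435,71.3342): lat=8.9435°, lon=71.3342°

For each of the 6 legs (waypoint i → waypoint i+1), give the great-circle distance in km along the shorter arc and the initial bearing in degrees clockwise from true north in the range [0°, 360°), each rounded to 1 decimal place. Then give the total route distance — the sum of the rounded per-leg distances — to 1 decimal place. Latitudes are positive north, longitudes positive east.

Leg 1: φ1=-0.4611177, φ2=0.7627857, Δφ=1.2239034, Δλ=4.7527742 rad; a=sin²(Δφ/2)+cosφ1·cosφ2·sin²(Δλ/2)=0.6406468744; c=2·atan2(√a, √(1-a))=1.855938356; dist=6371·c=11824.183 ≈ 11824.2 km; running total=11824.2 km
Leg 1 bearing: y=sinΔλ·cosφ2=-0.72232465, x=cosφ1·sinφ2-sinφ1·cosφ2·cosΔλ=0.63176019; θ=atan2(y, x)=-48.8264° <0 so +360° → 311.1736° ≈ 311.2°
Leg 2: φ1=0.7627857, φ2=-1.1281913, Δφ=-1.8909770, Δλ=-2.3875755 rad; a=sin²(Δφ/2)+cosφ1·cosφ2·sin²(Δλ/2)=0.9250273243; c=2·atan2(√a, √(1-a))=2.586885370; dist=6371·c=16481.047 ≈ 16481.0 km; running total=28305.2 km
Leg 2 bearing: y=sinΔλ·cosφ2=-0.29319895, x=cosφ1·sinφ2-sinφ1·cosφ2·cosΔλ=-0.43754025; θ=atan2(y, x)=-146.1737° <0 so +360° → 213.8263° ≈ 213.8°
Leg 3: φ1=-1.1281913, φ2=-0.1846489, Δφ=0.9435424, Δλ=-2.2411354 rad; a=sin²(Δφ/2)+cosφ1·cosφ2·sin²(Δλ/2)=0.5478232330; c=2·atan2(√a, √(1-a))=1.666589229; dist=6371·c=10617.840 ≈ 10617.8 km; running total=38923.0 km
Leg 3 bearing: y=sinΔλ·cosφ2=-0.77029028, x=cosφ1·sinφ2-sinφ1·cosφ2·cosΔλ=-0.63047968; θ=atan2(y, x)=-129.3002° <0 so +360° → 230.6998° ≈ 230.7°
Leg 4: φ1=-0.1846489, φ2=-0.0179629, Δφ=0.1666859, Δλ=-1.5569803 rad; a=sin²(Δφ/2)+cosφ1·cosφ2·sin²(Δλ/2)=0.4915618087; c=2·atan2(√a, √(1-a))=1.553919143; dist=6371·c=9900.019 ≈ 9900.0 km; running total=48823.0 km
Leg 4 bearing: y=sinΔλ·cosφ2=-0.99974325, x=cosφ1·sinφ2-sinφ1·cosφ2·cosΔλ=-0.01512047; θ=atan2(y, x)=-90.8665° <0 so +360° → 269.1335° ≈ 269.1°
Leg 5: φ1=-0.0179629, φ2=-0.7846861, Δφ=-0.7667231, Δλ=3.8531424 rad; a=sin²(Δφ/2)+cosφ1·cosφ2·sin²(Δλ/2)=0.7615653160; c=2·atan2(√a, √(1-a))=2.121316516; dist=6371·c=13514.908 ≈ 13514.9 km; running total=62337.9 km
Leg 5 bearing: y=sinΔλ·cosφ2=-0.46207528, x=cosφ1·sinφ2-sinφ1·cosφ2·cosΔλ=-0.71611506; θ=atan2(y, x)=-147.1678° <0 so +360° → 212.8322° ≈ 212.8°
Leg 6: φ1=-0.7846861, φ2=0.1560935, Δφ=0.9407796, Δλ=0.5299535 rad; a=sin²(Δφ/2)+cosφ1·cosφ2·sin²(Δλ/2)=0.2533620626; c=2·atan2(√a, √(1-a))=1.054944654; dist=6371·c=6721.052 ≈ 6721.1 km; running total=69059.0 km
Leg 6 bearing: y=sinΔλ·cosφ2=0.49934751, x=cosφ1·sinφ2-sinφ1·cosφ2·cosΔλ=0.71227170; θ=atan2(y, x)=35.0329° ≈ 35.0°

Leg 1: dist=11824.2 km, bearing=311.2°
Leg 2: dist=16481.0 km, bearing=213.8°
Leg 3: dist=10617.8 km, bearing=230.7°
Leg 4: dist=9900.0 km, bearing=269.1°
Leg 5: dist=13514.9 km, bearing=212.8°
Leg 6: dist=6721.1 km, bearing=35.0°
Total: 69059.0 km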